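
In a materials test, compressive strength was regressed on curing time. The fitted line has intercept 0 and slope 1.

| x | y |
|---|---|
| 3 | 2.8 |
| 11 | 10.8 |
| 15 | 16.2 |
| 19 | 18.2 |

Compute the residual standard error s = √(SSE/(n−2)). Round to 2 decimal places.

s = 1.04

x=3: ŷ = 3 = 3; r = 2.8 − 3 = -0.2
x=11: ŷ = 11 = 11; r = 10.8 − 11 = -0.2
x=15: ŷ = 15 = 15; r = 16.2 − 15 = 1.2
x=19: ŷ = 19 = 19; r = 18.2 − 19 = -0.8
SSE = 0.04 + 0.04 + 1.44 + 0.64 = 2.16
s = √(2.16/2) = √1.08 ≈ 1.04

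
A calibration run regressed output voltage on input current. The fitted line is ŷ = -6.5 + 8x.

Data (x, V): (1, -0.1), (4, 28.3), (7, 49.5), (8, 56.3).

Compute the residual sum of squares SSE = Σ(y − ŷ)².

x=1: ŷ = -6.5 + 8·1 = 1.5; e = -0.1 − 1.5 = -1.6
x=4: ŷ = -6.5 + 8·4 = 25.5; e = 28.3 − 25.5 = 2.8
x=7: ŷ = -6.5 + 8·7 = 49.5; e = 49.5 − 49.5 = 0
x=8: ŷ = -6.5 + 8·8 = 57.5; e = 56.3 − 57.5 = -1.2
SSE = 2.56 + 7.84 + 0 + 1.44 = 11.84

SSE = 11.84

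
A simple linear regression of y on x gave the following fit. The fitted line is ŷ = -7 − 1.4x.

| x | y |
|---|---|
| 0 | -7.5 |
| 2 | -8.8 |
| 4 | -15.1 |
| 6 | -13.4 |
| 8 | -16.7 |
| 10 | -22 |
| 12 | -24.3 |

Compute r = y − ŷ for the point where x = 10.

ŷ = -7 − 1.4·10 = -21
r = -22 − (-21) = -1

r = -1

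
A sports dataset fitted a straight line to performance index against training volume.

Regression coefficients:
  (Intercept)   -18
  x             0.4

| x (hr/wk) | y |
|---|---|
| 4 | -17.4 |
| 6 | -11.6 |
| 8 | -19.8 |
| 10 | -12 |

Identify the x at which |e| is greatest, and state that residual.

x = 8, e = -5

x=4: ŷ = -18 + 0.4·4 = -16.4; e = -17.4 − (-16.4) = -1
x=6: ŷ = -18 + 0.4·6 = -15.6; e = -11.6 − (-15.6) = 4
x=8: ŷ = -18 + 0.4·8 = -14.8; e = -19.8 − (-14.8) = -5
x=10: ŷ = -18 + 0.4·10 = -14; e = -12 − (-14) = 2
Largest |e| is 5 at x = 8, residual -5.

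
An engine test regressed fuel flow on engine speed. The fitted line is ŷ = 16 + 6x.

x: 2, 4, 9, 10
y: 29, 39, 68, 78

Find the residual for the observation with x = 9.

r = -2

ŷ = 16 + 6·9 = 70
r = 68 − 70 = -2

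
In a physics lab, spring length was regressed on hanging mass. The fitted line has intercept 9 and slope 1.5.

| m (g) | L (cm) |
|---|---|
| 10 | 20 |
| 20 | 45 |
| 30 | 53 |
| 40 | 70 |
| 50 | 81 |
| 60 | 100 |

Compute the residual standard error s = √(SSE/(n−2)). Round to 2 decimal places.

m=10: L̂ = 9 + 1.5·10 = 24; r = 20 − 24 = -4
m=20: L̂ = 9 + 1.5·20 = 39; r = 45 − 39 = 6
m=30: L̂ = 9 + 1.5·30 = 54; r = 53 − 54 = -1
m=40: L̂ = 9 + 1.5·40 = 69; r = 70 − 69 = 1
m=50: L̂ = 9 + 1.5·50 = 84; r = 81 − 84 = -3
m=60: L̂ = 9 + 1.5·60 = 99; r = 100 − 99 = 1
SSE = 16 + 36 + 1 + 1 + 9 + 1 = 64
s = √(64/4) = √16 ≈ 4.00

s = 4.00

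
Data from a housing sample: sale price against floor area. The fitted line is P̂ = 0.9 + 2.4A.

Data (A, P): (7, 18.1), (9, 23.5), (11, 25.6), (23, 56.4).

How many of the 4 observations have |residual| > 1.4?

A=7: P̂ = 0.9 + 2.4·7 = 17.7; e = 18.1 − 17.7 = 0.4
A=9: P̂ = 0.9 + 2.4·9 = 22.5; e = 23.5 − 22.5 = 1
A=11: P̂ = 0.9 + 2.4·11 = 27.3; e = 25.6 − 27.3 = -1.7
A=23: P̂ = 0.9 + 2.4·23 = 56.1; e = 56.4 − 56.1 = 0.3
|e| > 1.4: A=11 (|e|=1.7) → 1

1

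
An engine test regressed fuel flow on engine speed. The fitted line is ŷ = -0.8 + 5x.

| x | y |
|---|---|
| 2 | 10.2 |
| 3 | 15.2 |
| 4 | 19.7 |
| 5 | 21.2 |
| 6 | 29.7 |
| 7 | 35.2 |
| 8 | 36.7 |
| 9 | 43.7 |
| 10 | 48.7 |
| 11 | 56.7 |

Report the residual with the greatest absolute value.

x=2: ŷ = -0.8 + 5·2 = 9.2; e = 10.2 − 9.2 = 1
x=3: ŷ = -0.8 + 5·3 = 14.2; e = 15.2 − 14.2 = 1
x=4: ŷ = -0.8 + 5·4 = 19.2; e = 19.7 − 19.2 = 0.5
x=5: ŷ = -0.8 + 5·5 = 24.2; e = 21.2 − 24.2 = -3
x=6: ŷ = -0.8 + 5·6 = 29.2; e = 29.7 − 29.2 = 0.5
x=7: ŷ = -0.8 + 5·7 = 34.2; e = 35.2 − 34.2 = 1
x=8: ŷ = -0.8 + 5·8 = 39.2; e = 36.7 − 39.2 = -2.5
x=9: ŷ = -0.8 + 5·9 = 44.2; e = 43.7 − 44.2 = -0.5
x=10: ŷ = -0.8 + 5·10 = 49.2; e = 48.7 − 49.2 = -0.5
x=11: ŷ = -0.8 + 5·11 = 54.2; e = 56.7 − 54.2 = 2.5
Largest |e| is 3 at x = 5, residual -3.

e = -3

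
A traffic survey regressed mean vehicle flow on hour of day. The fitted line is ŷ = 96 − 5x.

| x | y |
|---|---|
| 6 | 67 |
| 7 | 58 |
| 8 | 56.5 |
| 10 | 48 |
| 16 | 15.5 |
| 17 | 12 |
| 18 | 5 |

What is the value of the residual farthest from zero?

x=6: ŷ = 96 − 5·6 = 66; r = 67 − 66 = 1
x=7: ŷ = 96 − 5·7 = 61; r = 58 − 61 = -3
x=8: ŷ = 96 − 5·8 = 56; r = 56.5 − 56 = 0.5
x=10: ŷ = 96 − 5·10 = 46; r = 48 − 46 = 2
x=16: ŷ = 96 − 5·16 = 16; r = 15.5 − 16 = -0.5
x=17: ŷ = 96 − 5·17 = 11; r = 12 − 11 = 1
x=18: ŷ = 96 − 5·18 = 6; r = 5 − 6 = -1
Largest |r| is 3 at x = 7, residual -3.

r = -3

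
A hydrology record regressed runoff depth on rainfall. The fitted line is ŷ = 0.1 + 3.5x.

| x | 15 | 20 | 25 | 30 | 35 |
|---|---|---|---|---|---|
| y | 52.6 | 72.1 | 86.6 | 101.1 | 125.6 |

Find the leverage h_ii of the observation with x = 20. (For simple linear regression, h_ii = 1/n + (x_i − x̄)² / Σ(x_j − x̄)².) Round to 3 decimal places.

x̄ = (15 + 20 + 25 + 30 + 35)/5 = 25
Σ(x − x̄)² = 100 + 25 + 0 + 25 + 100 = 250
h = 1/5 + (-5)²/250 = 0.2 + 0.1 = 0.300

h = 0.300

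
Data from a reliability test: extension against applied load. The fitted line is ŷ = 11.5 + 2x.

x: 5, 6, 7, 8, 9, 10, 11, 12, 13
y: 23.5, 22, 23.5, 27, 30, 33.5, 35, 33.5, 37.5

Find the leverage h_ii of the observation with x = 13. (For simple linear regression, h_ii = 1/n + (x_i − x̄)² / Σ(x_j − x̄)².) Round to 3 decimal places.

h = 0.378

x̄ = (5 + 6 + 7 + 8 + 9 + 10 + 11 + 12 + 13)/9 = 9
Σ(x − x̄)² = 16 + 9 + 4 + 1 + 0 + 1 + 4 + 9 + 16 = 60
h = 1/9 + (4)²/60 = 0.111111 + 0.266667 = 0.378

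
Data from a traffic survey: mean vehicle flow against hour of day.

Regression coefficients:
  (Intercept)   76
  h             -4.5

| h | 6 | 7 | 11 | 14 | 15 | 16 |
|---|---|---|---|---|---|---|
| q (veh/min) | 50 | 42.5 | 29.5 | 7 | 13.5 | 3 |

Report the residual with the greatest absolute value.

h=6: ŷ = 76 − 4.5·6 = 49; e = 50 − 49 = 1
h=7: ŷ = 76 − 4.5·7 = 44.5; e = 42.5 − 44.5 = -2
h=11: ŷ = 76 − 4.5·11 = 26.5; e = 29.5 − 26.5 = 3
h=14: ŷ = 76 − 4.5·14 = 13; e = 7 − 13 = -6
h=15: ŷ = 76 − 4.5·15 = 8.5; e = 13.5 − 8.5 = 5
h=16: ŷ = 76 − 4.5·16 = 4; e = 3 − 4 = -1
Largest |e| is 6 at h = 14, residual -6.

e = -6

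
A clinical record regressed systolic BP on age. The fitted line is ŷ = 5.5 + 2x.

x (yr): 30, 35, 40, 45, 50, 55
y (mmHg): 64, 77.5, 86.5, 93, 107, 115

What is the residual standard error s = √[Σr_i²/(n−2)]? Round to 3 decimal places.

s = 2.000

x=30: ŷ = 5.5 + 2·30 = 65.5; r = 64 − 65.5 = -1.5
x=35: ŷ = 5.5 + 2·35 = 75.5; r = 77.5 − 75.5 = 2
x=40: ŷ = 5.5 + 2·40 = 85.5; r = 86.5 − 85.5 = 1
x=45: ŷ = 5.5 + 2·45 = 95.5; r = 93 − 95.5 = -2.5
x=50: ŷ = 5.5 + 2·50 = 105.5; r = 107 − 105.5 = 1.5
x=55: ŷ = 5.5 + 2·55 = 115.5; r = 115 − 115.5 = -0.5
SSE = 2.25 + 4 + 1 + 6.25 + 2.25 + 0.25 = 16
s = √(16/4) = √4 ≈ 2.000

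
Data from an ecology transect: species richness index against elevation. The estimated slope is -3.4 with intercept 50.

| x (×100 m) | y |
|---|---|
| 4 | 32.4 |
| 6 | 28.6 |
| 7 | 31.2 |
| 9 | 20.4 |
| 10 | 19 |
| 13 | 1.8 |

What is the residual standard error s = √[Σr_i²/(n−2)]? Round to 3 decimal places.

s = 4.123

x=4: ŷ = 50 − 3.4·4 = 36.4; r = 32.4 − 36.4 = -4
x=6: ŷ = 50 − 3.4·6 = 29.6; r = 28.6 − 29.6 = -1
x=7: ŷ = 50 − 3.4·7 = 26.2; r = 31.2 − 26.2 = 5
x=9: ŷ = 50 − 3.4·9 = 19.4; r = 20.4 − 19.4 = 1
x=10: ŷ = 50 − 3.4·10 = 16; r = 19 − 16 = 3
x=13: ŷ = 50 − 3.4·13 = 5.8; r = 1.8 − 5.8 = -4
SSE = 16 + 1 + 25 + 1 + 9 + 16 = 68
s = √(68/4) = √17 ≈ 4.123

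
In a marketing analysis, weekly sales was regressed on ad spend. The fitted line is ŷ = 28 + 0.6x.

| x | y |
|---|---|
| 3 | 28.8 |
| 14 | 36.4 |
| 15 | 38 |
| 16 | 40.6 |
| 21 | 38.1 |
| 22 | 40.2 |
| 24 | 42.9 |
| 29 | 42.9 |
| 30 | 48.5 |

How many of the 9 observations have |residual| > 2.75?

1

x=3: ŷ = 28 + 0.6·3 = 29.8; e = 28.8 − 29.8 = -1
x=14: ŷ = 28 + 0.6·14 = 36.4; e = 36.4 − 36.4 = 0
x=15: ŷ = 28 + 0.6·15 = 37; e = 38 − 37 = 1
x=16: ŷ = 28 + 0.6·16 = 37.6; e = 40.6 − 37.6 = 3
x=21: ŷ = 28 + 0.6·21 = 40.6; e = 38.1 − 40.6 = -2.5
x=22: ŷ = 28 + 0.6·22 = 41.2; e = 40.2 − 41.2 = -1
x=24: ŷ = 28 + 0.6·24 = 42.4; e = 42.9 − 42.4 = 0.5
x=29: ŷ = 28 + 0.6·29 = 45.4; e = 42.9 − 45.4 = -2.5
x=30: ŷ = 28 + 0.6·30 = 46; e = 48.5 − 46 = 2.5
|e| > 2.75: x=16 (|e|=3) → 1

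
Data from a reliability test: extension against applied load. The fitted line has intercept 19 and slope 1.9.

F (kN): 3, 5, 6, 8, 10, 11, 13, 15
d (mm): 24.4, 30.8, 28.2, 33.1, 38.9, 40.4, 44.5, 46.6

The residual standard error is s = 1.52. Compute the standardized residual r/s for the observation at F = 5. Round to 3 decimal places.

d̂ = 19 + 1.9·5 = 28.5
r = 30.8 − 28.5 = 2.3
r/s = 2.3 / 1.52 = 1.513

1.513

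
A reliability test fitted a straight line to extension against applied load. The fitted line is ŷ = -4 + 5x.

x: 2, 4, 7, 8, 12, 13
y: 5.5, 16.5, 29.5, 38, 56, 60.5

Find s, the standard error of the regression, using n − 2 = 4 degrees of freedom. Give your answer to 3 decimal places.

s = 1.323

x=2: ŷ = -4 + 5·2 = 6; e = 5.5 − 6 = -0.5
x=4: ŷ = -4 + 5·4 = 16; e = 16.5 − 16 = 0.5
x=7: ŷ = -4 + 5·7 = 31; e = 29.5 − 31 = -1.5
x=8: ŷ = -4 + 5·8 = 36; e = 38 − 36 = 2
x=12: ŷ = -4 + 5·12 = 56; e = 56 − 56 = 0
x=13: ŷ = -4 + 5·13 = 61; e = 60.5 − 61 = -0.5
SSE = 0.25 + 0.25 + 2.25 + 4 + 0 + 0.25 = 7
s = √(7/4) = √1.75 ≈ 1.323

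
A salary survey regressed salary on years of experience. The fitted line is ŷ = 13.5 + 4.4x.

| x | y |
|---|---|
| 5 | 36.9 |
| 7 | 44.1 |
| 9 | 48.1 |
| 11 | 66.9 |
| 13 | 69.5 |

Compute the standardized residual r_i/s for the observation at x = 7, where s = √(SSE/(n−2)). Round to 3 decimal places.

x=5: ŷ = 13.5 + 4.4·5 = 35.5; r = 36.9 − 35.5 = 1.4
x=7: ŷ = 13.5 + 4.4·7 = 44.3; r = 44.1 − 44.3 = -0.2
x=9: ŷ = 13.5 + 4.4·9 = 53.1; r = 48.1 − 53.1 = -5
x=11: ŷ = 13.5 + 4.4·11 = 61.9; r = 66.9 − 61.9 = 5
x=13: ŷ = 13.5 + 4.4·13 = 70.7; r = 69.5 − 70.7 = -1.2
SSE = 1.96 + 0.04 + 25 + 25 + 1.44 = 53.44
s = √(53.44/3) = 4.22058
r/s = -0.2 / 4.22058 = -0.047

-0.047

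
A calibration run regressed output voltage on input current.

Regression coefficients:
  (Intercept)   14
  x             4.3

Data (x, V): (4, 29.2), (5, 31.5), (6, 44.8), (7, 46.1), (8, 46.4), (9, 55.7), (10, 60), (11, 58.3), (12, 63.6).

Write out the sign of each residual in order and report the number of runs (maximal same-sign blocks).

5 runs

x=4: ŷ = 14 + 4.3·4 = 31.2; r = 29.2 − 31.2 = -2
x=5: ŷ = 14 + 4.3·5 = 35.5; r = 31.5 − 35.5 = -4
x=6: ŷ = 14 + 4.3·6 = 39.8; r = 44.8 − 39.8 = 5
x=7: ŷ = 14 + 4.3·7 = 44.1; r = 46.1 − 44.1 = 2
x=8: ŷ = 14 + 4.3·8 = 48.4; r = 46.4 − 48.4 = -2
x=9: ŷ = 14 + 4.3·9 = 52.7; r = 55.7 − 52.7 = 3
x=10: ŷ = 14 + 4.3·10 = 57; r = 60 − 57 = 3
x=11: ŷ = 14 + 4.3·11 = 61.3; r = 58.3 − 61.3 = -3
x=12: ŷ = 14 + 4.3·12 = 65.6; r = 63.6 − 65.6 = -2
Signs: − − + + − + + − −
Runs: −×2, +×2, −×1, +×2, −×2 → 5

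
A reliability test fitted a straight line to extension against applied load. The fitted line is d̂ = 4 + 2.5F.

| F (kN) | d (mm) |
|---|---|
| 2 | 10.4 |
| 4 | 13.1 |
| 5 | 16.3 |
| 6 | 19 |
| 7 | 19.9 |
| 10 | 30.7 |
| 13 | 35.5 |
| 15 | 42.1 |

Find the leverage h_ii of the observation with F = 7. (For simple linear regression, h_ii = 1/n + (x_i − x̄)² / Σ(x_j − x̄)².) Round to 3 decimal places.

F̄ = (2 + 4 + 5 + 6 + 7 + 10 + 13 + 15)/8 = 7.75
Σ(F − F̄)² = 33.0625 + 14.0625 + 7.5625 + 3.0625 + 0.5625 + 5.0625 + 27.5625 + 52.5625 = 143.5
h = 1/8 + (-0.75)²/143.5 = 0.125 + 0.00391986 = 0.129

h = 0.129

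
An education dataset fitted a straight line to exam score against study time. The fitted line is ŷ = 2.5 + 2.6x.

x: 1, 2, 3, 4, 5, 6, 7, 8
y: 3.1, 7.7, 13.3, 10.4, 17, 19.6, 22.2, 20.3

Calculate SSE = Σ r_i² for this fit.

SSE = 35

x=1: ŷ = 2.5 + 2.6·1 = 5.1; r = 3.1 − 5.1 = -2
x=2: ŷ = 2.5 + 2.6·2 = 7.7; r = 7.7 − 7.7 = 0
x=3: ŷ = 2.5 + 2.6·3 = 10.3; r = 13.3 − 10.3 = 3
x=4: ŷ = 2.5 + 2.6·4 = 12.9; r = 10.4 − 12.9 = -2.5
x=5: ŷ = 2.5 + 2.6·5 = 15.5; r = 17 − 15.5 = 1.5
x=6: ŷ = 2.5 + 2.6·6 = 18.1; r = 19.6 − 18.1 = 1.5
x=7: ŷ = 2.5 + 2.6·7 = 20.7; r = 22.2 − 20.7 = 1.5
x=8: ŷ = 2.5 + 2.6·8 = 23.3; r = 20.3 − 23.3 = -3
SSE = 4 + 0 + 9 + 6.25 + 2.25 + 2.25 + 2.25 + 9 = 35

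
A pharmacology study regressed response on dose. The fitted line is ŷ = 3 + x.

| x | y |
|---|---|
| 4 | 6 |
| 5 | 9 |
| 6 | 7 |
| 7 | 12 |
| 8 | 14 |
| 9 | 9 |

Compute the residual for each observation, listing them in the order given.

-1, 1, -2, 2, 3, -3

x=4: ŷ = 3 + 4 = 7; e = 6 − 7 = -1
x=5: ŷ = 3 + 5 = 8; e = 9 − 8 = 1
x=6: ŷ = 3 + 6 = 9; e = 7 − 9 = -2
x=7: ŷ = 3 + 7 = 10; e = 12 − 10 = 2
x=8: ŷ = 3 + 8 = 11; e = 14 − 11 = 3
x=9: ŷ = 3 + 9 = 12; e = 9 − 12 = -3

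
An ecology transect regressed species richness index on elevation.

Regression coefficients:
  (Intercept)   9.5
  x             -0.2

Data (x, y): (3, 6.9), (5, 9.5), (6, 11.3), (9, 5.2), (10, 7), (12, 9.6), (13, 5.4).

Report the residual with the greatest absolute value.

x=3: ŷ = 9.5 − 0.2·3 = 8.9; e = 6.9 − 8.9 = -2
x=5: ŷ = 9.5 − 0.2·5 = 8.5; e = 9.5 − 8.5 = 1
x=6: ŷ = 9.5 − 0.2·6 = 8.3; e = 11.3 − 8.3 = 3
x=9: ŷ = 9.5 − 0.2·9 = 7.7; e = 5.2 − 7.7 = -2.5
x=10: ŷ = 9.5 − 0.2·10 = 7.5; e = 7 − 7.5 = -0.5
x=12: ŷ = 9.5 − 0.2·12 = 7.1; e = 9.6 − 7.1 = 2.5
x=13: ŷ = 9.5 − 0.2·13 = 6.9; e = 5.4 − 6.9 = -1.5
Largest |e| is 3 at x = 6, residual 3.

e = 3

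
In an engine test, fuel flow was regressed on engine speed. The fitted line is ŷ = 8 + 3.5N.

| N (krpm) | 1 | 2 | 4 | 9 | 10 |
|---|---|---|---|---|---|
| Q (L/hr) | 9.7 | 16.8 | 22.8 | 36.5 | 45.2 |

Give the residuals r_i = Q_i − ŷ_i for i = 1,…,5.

-1.8, 1.8, 0.8, -3, 2.2

N=1: ŷ = 8 + 3.5·1 = 11.5; r = 9.7 − 11.5 = -1.8
N=2: ŷ = 8 + 3.5·2 = 15; r = 16.8 − 15 = 1.8
N=4: ŷ = 8 + 3.5·4 = 22; r = 22.8 − 22 = 0.8
N=9: ŷ = 8 + 3.5·9 = 39.5; r = 36.5 − 39.5 = -3
N=10: ŷ = 8 + 3.5·10 = 43; r = 45.2 − 43 = 2.2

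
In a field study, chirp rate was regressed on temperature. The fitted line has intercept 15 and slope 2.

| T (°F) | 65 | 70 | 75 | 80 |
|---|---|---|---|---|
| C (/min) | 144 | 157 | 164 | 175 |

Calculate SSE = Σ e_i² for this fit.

T=65: ŷ = 15 + 2·65 = 145; e = 144 − 145 = -1
T=70: ŷ = 15 + 2·70 = 155; e = 157 − 155 = 2
T=75: ŷ = 15 + 2·75 = 165; e = 164 − 165 = -1
T=80: ŷ = 15 + 2·80 = 175; e = 175 − 175 = 0
SSE = 1 + 4 + 1 + 0 = 6

SSE = 6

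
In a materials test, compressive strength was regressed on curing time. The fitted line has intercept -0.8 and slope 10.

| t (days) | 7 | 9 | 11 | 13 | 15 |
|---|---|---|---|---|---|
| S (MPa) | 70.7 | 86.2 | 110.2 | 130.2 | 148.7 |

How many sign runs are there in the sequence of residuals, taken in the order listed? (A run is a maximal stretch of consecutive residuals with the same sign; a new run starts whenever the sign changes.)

4 runs

t=7: Ŝ = -0.8 + 10·7 = 69.2; r = 70.7 − 69.2 = 1.5
t=9: Ŝ = -0.8 + 10·9 = 89.2; r = 86.2 − 89.2 = -3
t=11: Ŝ = -0.8 + 10·11 = 109.2; r = 110.2 − 109.2 = 1
t=13: Ŝ = -0.8 + 10·13 = 129.2; r = 130.2 − 129.2 = 1
t=15: Ŝ = -0.8 + 10·15 = 149.2; r = 148.7 − 149.2 = -0.5
Signs: + − + + −
Runs: +×1, −×1, +×2, −×1 → 4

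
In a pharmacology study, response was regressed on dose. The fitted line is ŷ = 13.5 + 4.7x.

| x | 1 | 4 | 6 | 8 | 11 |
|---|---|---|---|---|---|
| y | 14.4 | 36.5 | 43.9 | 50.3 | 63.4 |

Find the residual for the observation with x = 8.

ŷ = 13.5 + 4.7·8 = 51.1
e = 50.3 − 51.1 = -0.8

e = -0.8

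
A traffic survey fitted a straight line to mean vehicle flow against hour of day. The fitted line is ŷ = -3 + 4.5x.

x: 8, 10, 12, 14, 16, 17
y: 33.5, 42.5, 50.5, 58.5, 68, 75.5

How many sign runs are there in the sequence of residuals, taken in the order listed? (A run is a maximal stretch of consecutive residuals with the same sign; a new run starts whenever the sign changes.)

3 runs

x=8: ŷ = -3 + 4.5·8 = 33; e = 33.5 − 33 = 0.5
x=10: ŷ = -3 + 4.5·10 = 42; e = 42.5 − 42 = 0.5
x=12: ŷ = -3 + 4.5·12 = 51; e = 50.5 − 51 = -0.5
x=14: ŷ = -3 + 4.5·14 = 60; e = 58.5 − 60 = -1.5
x=16: ŷ = -3 + 4.5·16 = 69; e = 68 − 69 = -1
x=17: ŷ = -3 + 4.5·17 = 73.5; e = 75.5 − 73.5 = 2
Signs: + + − − − +
Runs: +×2, −×3, +×1 → 3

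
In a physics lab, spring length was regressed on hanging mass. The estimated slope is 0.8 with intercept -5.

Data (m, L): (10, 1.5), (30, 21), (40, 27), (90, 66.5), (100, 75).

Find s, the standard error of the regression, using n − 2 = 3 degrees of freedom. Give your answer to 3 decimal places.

s = 1.472

m=10: ŷ = -5 + 0.8·10 = 3; r = 1.5 − 3 = -1.5
m=30: ŷ = -5 + 0.8·30 = 19; r = 21 − 19 = 2
m=40: ŷ = -5 + 0.8·40 = 27; r = 27 − 27 = 0
m=90: ŷ = -5 + 0.8·90 = 67; r = 66.5 − 67 = -0.5
m=100: ŷ = -5 + 0.8·100 = 75; r = 75 − 75 = 0
SSE = 2.25 + 4 + 0 + 0.25 + 0 = 6.5
s = √(6.5/3) = √2.16667 ≈ 1.472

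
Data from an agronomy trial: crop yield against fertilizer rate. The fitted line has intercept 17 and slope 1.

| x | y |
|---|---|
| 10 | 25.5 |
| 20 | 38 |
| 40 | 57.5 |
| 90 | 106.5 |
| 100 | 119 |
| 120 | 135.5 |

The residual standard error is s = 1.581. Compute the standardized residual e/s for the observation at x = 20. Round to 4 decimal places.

0.6325

ŷ = 17 + 20 = 37
e = 38 − 37 = 1
e/s = 1 / 1.581 = 0.6325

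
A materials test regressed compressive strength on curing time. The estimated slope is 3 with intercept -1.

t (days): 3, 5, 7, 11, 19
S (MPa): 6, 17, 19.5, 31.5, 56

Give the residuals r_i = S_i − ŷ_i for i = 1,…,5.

-2, 3, -0.5, -0.5, 0

t=3: ŷ = -1 + 3·3 = 8; r = 6 − 8 = -2
t=5: ŷ = -1 + 3·5 = 14; r = 17 − 14 = 3
t=7: ŷ = -1 + 3·7 = 20; r = 19.5 − 20 = -0.5
t=11: ŷ = -1 + 3·11 = 32; r = 31.5 − 32 = -0.5
t=19: ŷ = -1 + 3·19 = 56; r = 56 − 56 = 0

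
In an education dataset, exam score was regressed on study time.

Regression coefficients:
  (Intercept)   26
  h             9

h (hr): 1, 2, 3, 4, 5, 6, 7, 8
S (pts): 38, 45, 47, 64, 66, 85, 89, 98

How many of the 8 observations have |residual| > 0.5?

6

h=1: Ŝ = 26 + 9·1 = 35; r = 38 − 35 = 3
h=2: Ŝ = 26 + 9·2 = 44; r = 45 − 44 = 1
h=3: Ŝ = 26 + 9·3 = 53; r = 47 − 53 = -6
h=4: Ŝ = 26 + 9·4 = 62; r = 64 − 62 = 2
h=5: Ŝ = 26 + 9·5 = 71; r = 66 − 71 = -5
h=6: Ŝ = 26 + 9·6 = 80; r = 85 − 80 = 5
h=7: Ŝ = 26 + 9·7 = 89; r = 89 − 89 = 0
h=8: Ŝ = 26 + 9·8 = 98; r = 98 − 98 = 0
|r| > 0.5: h=1 (|r|=3), h=2 (|r|=1), h=3 (|r|=6), h=4 (|r|=2), h=5 (|r|=5), h=6 (|r|=5) → 6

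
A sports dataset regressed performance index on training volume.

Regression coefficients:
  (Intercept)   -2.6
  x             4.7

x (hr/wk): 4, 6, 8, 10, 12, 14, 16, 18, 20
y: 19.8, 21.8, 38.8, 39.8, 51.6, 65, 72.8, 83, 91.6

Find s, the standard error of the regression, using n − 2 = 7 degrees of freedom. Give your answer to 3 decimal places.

s = 3.211

x=4: ŷ = -2.6 + 4.7·4 = 16.2; e = 19.8 − 16.2 = 3.6
x=6: ŷ = -2.6 + 4.7·6 = 25.6; e = 21.8 − 25.6 = -3.8
x=8: ŷ = -2.6 + 4.7·8 = 35; e = 38.8 − 35 = 3.8
x=10: ŷ = -2.6 + 4.7·10 = 44.4; e = 39.8 − 44.4 = -4.6
x=12: ŷ = -2.6 + 4.7·12 = 53.8; e = 51.6 − 53.8 = -2.2
x=14: ŷ = -2.6 + 4.7·14 = 63.2; e = 65 − 63.2 = 1.8
x=16: ŷ = -2.6 + 4.7·16 = 72.6; e = 72.8 − 72.6 = 0.2
x=18: ŷ = -2.6 + 4.7·18 = 82; e = 83 − 82 = 1
x=20: ŷ = -2.6 + 4.7·20 = 91.4; e = 91.6 − 91.4 = 0.2
SSE = 12.96 + 14.44 + 14.44 + 21.16 + 4.84 + 3.24 + 0.04 + 1 + 0.04 = 72.16
s = √(72.16/7) = √10.3086 ≈ 3.211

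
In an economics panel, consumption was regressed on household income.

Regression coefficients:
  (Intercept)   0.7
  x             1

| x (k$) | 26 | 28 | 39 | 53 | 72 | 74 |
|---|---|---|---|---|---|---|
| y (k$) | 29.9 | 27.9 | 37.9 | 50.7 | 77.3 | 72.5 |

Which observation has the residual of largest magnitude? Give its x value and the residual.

x = 72, e = 4.6

x=26: ŷ = 0.7 + 26 = 26.7; e = 29.9 − 26.7 = 3.2
x=28: ŷ = 0.7 + 28 = 28.7; e = 27.9 − 28.7 = -0.8
x=39: ŷ = 0.7 + 39 = 39.7; e = 37.9 − 39.7 = -1.8
x=53: ŷ = 0.7 + 53 = 53.7; e = 50.7 − 53.7 = -3
x=72: ŷ = 0.7 + 72 = 72.7; e = 77.3 − 72.7 = 4.6
x=74: ŷ = 0.7 + 74 = 74.7; e = 72.5 − 74.7 = -2.2
Largest |e| is 4.6 at x = 72, residual 4.6.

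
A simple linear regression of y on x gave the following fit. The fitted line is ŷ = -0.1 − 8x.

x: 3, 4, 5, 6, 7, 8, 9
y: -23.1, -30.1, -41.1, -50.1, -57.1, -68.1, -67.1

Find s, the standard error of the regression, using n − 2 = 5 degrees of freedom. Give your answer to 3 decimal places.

x=3: ŷ = -0.1 − 8·3 = -24.1; r = -23.1 − (-24.1) = 1
x=4: ŷ = -0.1 − 8·4 = -32.1; r = -30.1 − (-32.1) = 2
x=5: ŷ = -0.1 − 8·5 = -40.1; r = -41.1 − (-40.1) = -1
x=6: ŷ = -0.1 − 8·6 = -48.1; r = -50.1 − (-48.1) = -2
x=7: ŷ = -0.1 − 8·7 = -56.1; r = -57.1 − (-56.1) = -1
x=8: ŷ = -0.1 − 8·8 = -64.1; r = -68.1 − (-64.1) = -4
x=9: ŷ = -0.1 − 8·9 = -72.1; r = -67.1 − (-72.1) = 5
SSE = 1 + 4 + 1 + 4 + 1 + 16 + 25 = 52
s = √(52/5) = √10.4 ≈ 3.225

s = 3.225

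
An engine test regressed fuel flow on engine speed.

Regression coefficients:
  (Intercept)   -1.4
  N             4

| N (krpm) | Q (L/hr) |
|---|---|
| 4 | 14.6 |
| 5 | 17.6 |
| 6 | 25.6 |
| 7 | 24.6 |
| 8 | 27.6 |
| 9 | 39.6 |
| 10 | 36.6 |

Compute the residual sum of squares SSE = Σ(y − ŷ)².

N=4: ŷ = -1.4 + 4·4 = 14.6; e = 14.6 − 14.6 = 0
N=5: ŷ = -1.4 + 4·5 = 18.6; e = 17.6 − 18.6 = -1
N=6: ŷ = -1.4 + 4·6 = 22.6; e = 25.6 − 22.6 = 3
N=7: ŷ = -1.4 + 4·7 = 26.6; e = 24.6 − 26.6 = -2
N=8: ŷ = -1.4 + 4·8 = 30.6; e = 27.6 − 30.6 = -3
N=9: ŷ = -1.4 + 4·9 = 34.6; e = 39.6 − 34.6 = 5
N=10: ŷ = -1.4 + 4·10 = 38.6; e = 36.6 − 38.6 = -2
SSE = 0 + 1 + 9 + 4 + 9 + 25 + 4 = 52

SSE = 52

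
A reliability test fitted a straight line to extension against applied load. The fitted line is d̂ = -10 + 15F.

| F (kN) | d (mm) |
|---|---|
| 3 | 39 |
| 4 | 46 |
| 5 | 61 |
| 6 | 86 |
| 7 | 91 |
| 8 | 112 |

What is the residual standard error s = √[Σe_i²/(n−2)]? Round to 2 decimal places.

s = 5.10

F=3: d̂ = -10 + 15·3 = 35; e = 39 − 35 = 4
F=4: d̂ = -10 + 15·4 = 50; e = 46 − 50 = -4
F=5: d̂ = -10 + 15·5 = 65; e = 61 − 65 = -4
F=6: d̂ = -10 + 15·6 = 80; e = 86 − 80 = 6
F=7: d̂ = -10 + 15·7 = 95; e = 91 − 95 = -4
F=8: d̂ = -10 + 15·8 = 110; e = 112 − 110 = 2
SSE = 16 + 16 + 16 + 36 + 16 + 4 = 104
s = √(104/4) = √26 ≈ 5.10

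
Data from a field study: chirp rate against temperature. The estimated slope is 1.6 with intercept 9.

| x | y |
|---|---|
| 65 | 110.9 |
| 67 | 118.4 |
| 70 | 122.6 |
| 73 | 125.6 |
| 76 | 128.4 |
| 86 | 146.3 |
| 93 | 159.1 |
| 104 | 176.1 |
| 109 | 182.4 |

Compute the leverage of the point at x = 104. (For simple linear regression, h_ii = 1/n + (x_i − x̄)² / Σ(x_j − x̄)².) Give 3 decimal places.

x̄ = (65 + 67 + 70 + 73 + 76 + 86 + 93 + 104 + 109)/9 = 82.5556
Σ(x − x̄)² = 308.198 + 241.975 + 157.642 + 91.3086 + 42.9753 + 11.8642 + 109.086 + 459.864 + 699.309 = 2122.22
h = 1/9 + (21.4444)²/2122.22 = 0.111111 + 0.21669 = 0.328

h = 0.328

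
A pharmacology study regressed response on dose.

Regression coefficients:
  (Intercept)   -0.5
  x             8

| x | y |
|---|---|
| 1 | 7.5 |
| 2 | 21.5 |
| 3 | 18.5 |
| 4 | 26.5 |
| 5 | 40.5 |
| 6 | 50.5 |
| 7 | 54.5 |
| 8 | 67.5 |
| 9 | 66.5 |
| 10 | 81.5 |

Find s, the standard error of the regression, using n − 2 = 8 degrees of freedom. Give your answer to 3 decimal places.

x=1: ŷ = -0.5 + 8·1 = 7.5; e = 7.5 − 7.5 = 0
x=2: ŷ = -0.5 + 8·2 = 15.5; e = 21.5 − 15.5 = 6
x=3: ŷ = -0.5 + 8·3 = 23.5; e = 18.5 − 23.5 = -5
x=4: ŷ = -0.5 + 8·4 = 31.5; e = 26.5 − 31.5 = -5
x=5: ŷ = -0.5 + 8·5 = 39.5; e = 40.5 − 39.5 = 1
x=6: ŷ = -0.5 + 8·6 = 47.5; e = 50.5 − 47.5 = 3
x=7: ŷ = -0.5 + 8·7 = 55.5; e = 54.5 − 55.5 = -1
x=8: ŷ = -0.5 + 8·8 = 63.5; e = 67.5 − 63.5 = 4
x=9: ŷ = -0.5 + 8·9 = 71.5; e = 66.5 − 71.5 = -5
x=10: ŷ = -0.5 + 8·10 = 79.5; e = 81.5 − 79.5 = 2
SSE = 0 + 36 + 25 + 25 + 1 + 9 + 1 + 16 + 25 + 4 = 142
s = √(142/8) = √17.75 ≈ 4.213

s = 4.213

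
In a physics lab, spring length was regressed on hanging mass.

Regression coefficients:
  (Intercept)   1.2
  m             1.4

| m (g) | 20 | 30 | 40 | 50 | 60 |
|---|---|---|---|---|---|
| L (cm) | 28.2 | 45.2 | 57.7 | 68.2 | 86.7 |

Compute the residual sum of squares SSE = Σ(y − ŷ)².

m=20: ŷ = 1.2 + 1.4·20 = 29.2; r = 28.2 − 29.2 = -1
m=30: ŷ = 1.2 + 1.4·30 = 43.2; r = 45.2 − 43.2 = 2
m=40: ŷ = 1.2 + 1.4·40 = 57.2; r = 57.7 − 57.2 = 0.5
m=50: ŷ = 1.2 + 1.4·50 = 71.2; r = 68.2 − 71.2 = -3
m=60: ŷ = 1.2 + 1.4·60 = 85.2; r = 86.7 − 85.2 = 1.5
SSE = 1 + 4 + 0.25 + 9 + 2.25 = 16.5

SSE = 16.5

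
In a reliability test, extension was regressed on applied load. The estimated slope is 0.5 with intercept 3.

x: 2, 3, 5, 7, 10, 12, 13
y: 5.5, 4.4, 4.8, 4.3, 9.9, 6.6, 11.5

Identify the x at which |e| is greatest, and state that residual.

x=2: ŷ = 3 + 0.5·2 = 4; e = 5.5 − 4 = 1.5
x=3: ŷ = 3 + 0.5·3 = 4.5; e = 4.4 − 4.5 = -0.1
x=5: ŷ = 3 + 0.5·5 = 5.5; e = 4.8 − 5.5 = -0.7
x=7: ŷ = 3 + 0.5·7 = 6.5; e = 4.3 − 6.5 = -2.2
x=10: ŷ = 3 + 0.5·10 = 8; e = 9.9 − 8 = 1.9
x=12: ŷ = 3 + 0.5·12 = 9; e = 6.6 − 9 = -2.4
x=13: ŷ = 3 + 0.5·13 = 9.5; e = 11.5 − 9.5 = 2
Largest |e| is 2.4 at x = 12, residual -2.4.

x = 12, e = -2.4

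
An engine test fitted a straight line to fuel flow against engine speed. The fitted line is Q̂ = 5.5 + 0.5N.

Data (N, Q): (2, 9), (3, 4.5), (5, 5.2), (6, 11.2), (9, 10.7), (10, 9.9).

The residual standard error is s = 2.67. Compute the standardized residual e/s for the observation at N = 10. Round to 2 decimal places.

-0.22

Q̂ = 5.5 + 0.5·10 = 10.5
e = 9.9 − 10.5 = -0.6
e/s = -0.6 / 2.67 = -0.22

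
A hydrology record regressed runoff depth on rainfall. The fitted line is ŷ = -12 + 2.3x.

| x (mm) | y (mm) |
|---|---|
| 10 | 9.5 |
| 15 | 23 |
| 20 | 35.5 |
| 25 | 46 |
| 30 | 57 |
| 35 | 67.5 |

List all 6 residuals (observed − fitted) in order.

x=10: ŷ = -12 + 2.3·10 = 11; e = 9.5 − 11 = -1.5
x=15: ŷ = -12 + 2.3·15 = 22.5; e = 23 − 22.5 = 0.5
x=20: ŷ = -12 + 2.3·20 = 34; e = 35.5 − 34 = 1.5
x=25: ŷ = -12 + 2.3·25 = 45.5; e = 46 − 45.5 = 0.5
x=30: ŷ = -12 + 2.3·30 = 57; e = 57 − 57 = 0
x=35: ŷ = -12 + 2.3·35 = 68.5; e = 67.5 − 68.5 = -1

-1.5, 0.5, 1.5, 0.5, 0, -1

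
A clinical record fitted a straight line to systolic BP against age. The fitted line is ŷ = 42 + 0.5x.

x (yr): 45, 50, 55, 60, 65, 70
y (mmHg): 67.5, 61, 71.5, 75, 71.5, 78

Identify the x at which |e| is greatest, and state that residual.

x = 50, e = -6

x=45: ŷ = 42 + 0.5·45 = 64.5; e = 67.5 − 64.5 = 3
x=50: ŷ = 42 + 0.5·50 = 67; e = 61 − 67 = -6
x=55: ŷ = 42 + 0.5·55 = 69.5; e = 71.5 − 69.5 = 2
x=60: ŷ = 42 + 0.5·60 = 72; e = 75 − 72 = 3
x=65: ŷ = 42 + 0.5·65 = 74.5; e = 71.5 − 74.5 = -3
x=70: ŷ = 42 + 0.5·70 = 77; e = 78 − 77 = 1
Largest |e| is 6 at x = 50, residual -6.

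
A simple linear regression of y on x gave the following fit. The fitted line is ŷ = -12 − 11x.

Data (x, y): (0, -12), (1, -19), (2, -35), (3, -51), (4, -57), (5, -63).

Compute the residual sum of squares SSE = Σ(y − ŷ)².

SSE = 70

x=0: ŷ = -12 − 11·0 = -12; e = -12 − (-12) = 0
x=1: ŷ = -12 − 11·1 = -23; e = -19 − (-23) = 4
x=2: ŷ = -12 − 11·2 = -34; e = -35 − (-34) = -1
x=3: ŷ = -12 − 11·3 = -45; e = -51 − (-45) = -6
x=4: ŷ = -12 − 11·4 = -56; e = -57 − (-56) = -1
x=5: ŷ = -12 − 11·5 = -67; e = -63 − (-67) = 4
SSE = 0 + 16 + 1 + 36 + 1 + 16 = 70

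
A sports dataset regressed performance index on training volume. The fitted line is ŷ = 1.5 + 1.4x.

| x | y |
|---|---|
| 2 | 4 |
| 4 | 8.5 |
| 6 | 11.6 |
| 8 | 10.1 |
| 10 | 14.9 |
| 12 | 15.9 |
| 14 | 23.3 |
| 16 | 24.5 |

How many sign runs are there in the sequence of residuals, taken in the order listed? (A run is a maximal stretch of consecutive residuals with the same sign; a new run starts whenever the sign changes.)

4 runs

x=2: ŷ = 1.5 + 1.4·2 = 4.3; r = 4 − 4.3 = -0.3
x=4: ŷ = 1.5 + 1.4·4 = 7.1; r = 8.5 − 7.1 = 1.4
x=6: ŷ = 1.5 + 1.4·6 = 9.9; r = 11.6 − 9.9 = 1.7
x=8: ŷ = 1.5 + 1.4·8 = 12.7; r = 10.1 − 12.7 = -2.6
x=10: ŷ = 1.5 + 1.4·10 = 15.5; r = 14.9 − 15.5 = -0.6
x=12: ŷ = 1.5 + 1.4·12 = 18.3; r = 15.9 − 18.3 = -2.4
x=14: ŷ = 1.5 + 1.4·14 = 21.1; r = 23.3 − 21.1 = 2.2
x=16: ŷ = 1.5 + 1.4·16 = 23.9; r = 24.5 − 23.9 = 0.6
Signs: − + + − − − + +
Runs: −×1, +×2, −×3, +×2 → 4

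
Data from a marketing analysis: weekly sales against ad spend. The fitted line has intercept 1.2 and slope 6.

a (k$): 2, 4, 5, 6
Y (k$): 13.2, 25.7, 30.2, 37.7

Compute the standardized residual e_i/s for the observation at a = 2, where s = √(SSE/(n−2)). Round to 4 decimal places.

a=2: Ŷ = 1.2 + 6·2 = 13.2; e = 13.2 − 13.2 = 0
a=4: Ŷ = 1.2 + 6·4 = 25.2; e = 25.7 − 25.2 = 0.5
a=5: Ŷ = 1.2 + 6·5 = 31.2; e = 30.2 − 31.2 = -1
a=6: Ŷ = 1.2 + 6·6 = 37.2; e = 37.7 − 37.2 = 0.5
SSE = 0 + 0.25 + 1 + 0.25 = 1.5
s = √(1.5/2) = 0.866025
e/s = 0 / 0.866025 = 0.0000

0.0000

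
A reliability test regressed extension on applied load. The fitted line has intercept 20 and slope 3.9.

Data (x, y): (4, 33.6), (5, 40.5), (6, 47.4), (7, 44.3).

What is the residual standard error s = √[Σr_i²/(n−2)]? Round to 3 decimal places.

x=4: ŷ = 20 + 3.9·4 = 35.6; r = 33.6 − 35.6 = -2
x=5: ŷ = 20 + 3.9·5 = 39.5; r = 40.5 − 39.5 = 1
x=6: ŷ = 20 + 3.9·6 = 43.4; r = 47.4 − 43.4 = 4
x=7: ŷ = 20 + 3.9·7 = 47.3; r = 44.3 − 47.3 = -3
SSE = 4 + 1 + 16 + 9 = 30
s = √(30/2) = √15 ≈ 3.873

s = 3.873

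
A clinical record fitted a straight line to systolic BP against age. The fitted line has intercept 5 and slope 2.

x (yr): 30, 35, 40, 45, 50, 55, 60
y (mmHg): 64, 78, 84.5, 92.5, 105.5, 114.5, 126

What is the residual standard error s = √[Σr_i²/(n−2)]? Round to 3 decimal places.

x=30: ŷ = 5 + 2·30 = 65; r = 64 − 65 = -1
x=35: ŷ = 5 + 2·35 = 75; r = 78 − 75 = 3
x=40: ŷ = 5 + 2·40 = 85; r = 84.5 − 85 = -0.5
x=45: ŷ = 5 + 2·45 = 95; r = 92.5 − 95 = -2.5
x=50: ŷ = 5 + 2·50 = 105; r = 105.5 − 105 = 0.5
x=55: ŷ = 5 + 2·55 = 115; r = 114.5 − 115 = -0.5
x=60: ŷ = 5 + 2·60 = 125; r = 126 − 125 = 1
SSE = 1 + 9 + 0.25 + 6.25 + 0.25 + 0.25 + 1 = 18
s = √(18/5) = √3.6 ≈ 1.897

s = 1.897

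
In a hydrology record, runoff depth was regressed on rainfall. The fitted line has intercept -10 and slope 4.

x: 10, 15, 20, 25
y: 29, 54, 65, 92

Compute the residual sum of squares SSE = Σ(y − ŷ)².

SSE = 46

x=10: ŷ = -10 + 4·10 = 30; e = 29 − 30 = -1
x=15: ŷ = -10 + 4·15 = 50; e = 54 − 50 = 4
x=20: ŷ = -10 + 4·20 = 70; e = 65 − 70 = -5
x=25: ŷ = -10 + 4·25 = 90; e = 92 − 90 = 2
SSE = 1 + 16 + 25 + 4 = 46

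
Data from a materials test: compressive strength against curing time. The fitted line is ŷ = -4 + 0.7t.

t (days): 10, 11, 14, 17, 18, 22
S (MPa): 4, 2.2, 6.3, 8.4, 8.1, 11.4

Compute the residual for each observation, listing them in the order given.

1, -1.5, 0.5, 0.5, -0.5, 0

t=10: ŷ = -4 + 0.7·10 = 3; e = 4 − 3 = 1
t=11: ŷ = -4 + 0.7·11 = 3.7; e = 2.2 − 3.7 = -1.5
t=14: ŷ = -4 + 0.7·14 = 5.8; e = 6.3 − 5.8 = 0.5
t=17: ŷ = -4 + 0.7·17 = 7.9; e = 8.4 − 7.9 = 0.5
t=18: ŷ = -4 + 0.7·18 = 8.6; e = 8.1 − 8.6 = -0.5
t=22: ŷ = -4 + 0.7·22 = 11.4; e = 11.4 − 11.4 = 0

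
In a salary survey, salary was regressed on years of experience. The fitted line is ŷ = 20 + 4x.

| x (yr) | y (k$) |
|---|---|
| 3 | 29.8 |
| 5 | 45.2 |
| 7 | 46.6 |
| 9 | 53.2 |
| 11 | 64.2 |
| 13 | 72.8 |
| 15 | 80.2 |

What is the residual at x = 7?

ŷ = 20 + 4·7 = 48
e = 46.6 − 48 = -1.4

e = -1.4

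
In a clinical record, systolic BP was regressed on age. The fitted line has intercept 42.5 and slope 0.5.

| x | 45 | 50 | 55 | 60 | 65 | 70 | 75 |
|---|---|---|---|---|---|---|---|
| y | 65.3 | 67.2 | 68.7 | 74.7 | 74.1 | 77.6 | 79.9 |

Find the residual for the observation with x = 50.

ŷ = 42.5 + 0.5·50 = 67.5
r = 67.2 − 67.5 = -0.3

r = -0.3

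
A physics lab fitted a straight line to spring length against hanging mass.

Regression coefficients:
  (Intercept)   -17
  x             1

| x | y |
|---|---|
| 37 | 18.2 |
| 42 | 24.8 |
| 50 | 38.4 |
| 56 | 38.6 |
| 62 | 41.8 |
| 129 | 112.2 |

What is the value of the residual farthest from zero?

e = 5.4

x=37: ŷ = -17 + 37 = 20; e = 18.2 − 20 = -1.8
x=42: ŷ = -17 + 42 = 25; e = 24.8 − 25 = -0.2
x=50: ŷ = -17 + 50 = 33; e = 38.4 − 33 = 5.4
x=56: ŷ = -17 + 56 = 39; e = 38.6 − 39 = -0.4
x=62: ŷ = -17 + 62 = 45; e = 41.8 − 45 = -3.2
x=129: ŷ = -17 + 129 = 112; e = 112.2 − 112 = 0.2
Largest |e| is 5.4 at x = 50, residual 5.4.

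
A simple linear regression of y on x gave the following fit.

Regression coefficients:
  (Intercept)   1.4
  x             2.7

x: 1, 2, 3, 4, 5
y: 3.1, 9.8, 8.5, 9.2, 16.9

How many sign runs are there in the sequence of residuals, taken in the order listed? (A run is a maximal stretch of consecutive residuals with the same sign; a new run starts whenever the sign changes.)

4 runs

x=1: ŷ = 1.4 + 2.7·1 = 4.1; r = 3.1 − 4.1 = -1
x=2: ŷ = 1.4 + 2.7·2 = 6.8; r = 9.8 − 6.8 = 3
x=3: ŷ = 1.4 + 2.7·3 = 9.5; r = 8.5 − 9.5 = -1
x=4: ŷ = 1.4 + 2.7·4 = 12.2; r = 9.2 − 12.2 = -3
x=5: ŷ = 1.4 + 2.7·5 = 14.9; r = 16.9 − 14.9 = 2
Signs: − + − − +
Runs: −×1, +×1, −×2, +×1 → 4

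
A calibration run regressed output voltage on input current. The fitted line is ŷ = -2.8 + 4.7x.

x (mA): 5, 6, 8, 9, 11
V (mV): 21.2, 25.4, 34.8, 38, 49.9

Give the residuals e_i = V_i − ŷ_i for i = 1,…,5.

0.5, 0, 0, -1.5, 1

x=5: ŷ = -2.8 + 4.7·5 = 20.7; e = 21.2 − 20.7 = 0.5
x=6: ŷ = -2.8 + 4.7·6 = 25.4; e = 25.4 − 25.4 = 0
x=8: ŷ = -2.8 + 4.7·8 = 34.8; e = 34.8 − 34.8 = 0
x=9: ŷ = -2.8 + 4.7·9 = 39.5; e = 38 − 39.5 = -1.5
x=11: ŷ = -2.8 + 4.7·11 = 48.9; e = 49.9 − 48.9 = 1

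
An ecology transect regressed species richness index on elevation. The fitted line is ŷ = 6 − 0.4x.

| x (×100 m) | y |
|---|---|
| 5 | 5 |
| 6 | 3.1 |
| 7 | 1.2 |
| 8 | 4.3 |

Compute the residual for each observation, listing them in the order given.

x=5: ŷ = 6 − 0.4·5 = 4; e = 5 − 4 = 1
x=6: ŷ = 6 − 0.4·6 = 3.6; e = 3.1 − 3.6 = -0.5
x=7: ŷ = 6 − 0.4·7 = 3.2; e = 1.2 − 3.2 = -2
x=8: ŷ = 6 − 0.4·8 = 2.8; e = 4.3 − 2.8 = 1.5

1, -0.5, -2, 1.5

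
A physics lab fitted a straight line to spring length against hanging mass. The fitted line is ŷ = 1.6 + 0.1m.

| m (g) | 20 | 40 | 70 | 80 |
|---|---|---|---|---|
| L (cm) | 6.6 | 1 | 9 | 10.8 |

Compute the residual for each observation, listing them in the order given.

3, -4.6, 0.4, 1.2

m=20: ŷ = 1.6 + 0.1·20 = 3.6; r = 6.6 − 3.6 = 3
m=40: ŷ = 1.6 + 0.1·40 = 5.6; r = 1 − 5.6 = -4.6
m=70: ŷ = 1.6 + 0.1·70 = 8.6; r = 9 − 8.6 = 0.4
m=80: ŷ = 1.6 + 0.1·80 = 9.6; r = 10.8 − 9.6 = 1.2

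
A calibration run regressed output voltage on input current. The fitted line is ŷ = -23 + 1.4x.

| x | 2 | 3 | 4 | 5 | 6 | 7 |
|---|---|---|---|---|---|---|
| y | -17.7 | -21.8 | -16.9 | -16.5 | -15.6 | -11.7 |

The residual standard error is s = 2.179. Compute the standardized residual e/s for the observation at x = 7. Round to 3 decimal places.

ŷ = -23 + 1.4·7 = -13.2
e = -11.7 − (-13.2) = 1.5
e/s = 1.5 / 2.179 = 0.688

0.688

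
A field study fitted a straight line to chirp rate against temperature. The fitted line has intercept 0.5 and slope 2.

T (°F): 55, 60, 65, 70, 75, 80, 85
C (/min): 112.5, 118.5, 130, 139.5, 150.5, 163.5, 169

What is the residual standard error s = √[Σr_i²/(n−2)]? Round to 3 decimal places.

s = 2.025

T=55: ŷ = 0.5 + 2·55 = 110.5; r = 112.5 − 110.5 = 2
T=60: ŷ = 0.5 + 2·60 = 120.5; r = 118.5 − 120.5 = -2
T=65: ŷ = 0.5 + 2·65 = 130.5; r = 130 − 130.5 = -0.5
T=70: ŷ = 0.5 + 2·70 = 140.5; r = 139.5 − 140.5 = -1
T=75: ŷ = 0.5 + 2·75 = 150.5; r = 150.5 − 150.5 = 0
T=80: ŷ = 0.5 + 2·80 = 160.5; r = 163.5 − 160.5 = 3
T=85: ŷ = 0.5 + 2·85 = 170.5; r = 169 − 170.5 = -1.5
SSE = 4 + 4 + 0.25 + 1 + 0 + 9 + 2.25 = 20.5
s = √(20.5/5) = √4.1 ≈ 2.025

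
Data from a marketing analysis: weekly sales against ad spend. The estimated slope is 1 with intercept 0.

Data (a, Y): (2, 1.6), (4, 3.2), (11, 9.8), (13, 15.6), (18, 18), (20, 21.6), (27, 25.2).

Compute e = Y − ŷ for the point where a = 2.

ŷ = 2 = 2
e = 1.6 − 2 = -0.4

e = -0.4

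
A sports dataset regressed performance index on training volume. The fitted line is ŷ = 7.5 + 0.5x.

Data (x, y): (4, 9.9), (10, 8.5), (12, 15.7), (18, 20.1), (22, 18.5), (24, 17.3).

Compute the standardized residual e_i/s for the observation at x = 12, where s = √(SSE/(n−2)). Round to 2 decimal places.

x=4: ŷ = 7.5 + 0.5·4 = 9.5; e = 9.9 − 9.5 = 0.4
x=10: ŷ = 7.5 + 0.5·10 = 12.5; e = 8.5 − 12.5 = -4
x=12: ŷ = 7.5 + 0.5·12 = 13.5; e = 15.7 − 13.5 = 2.2
x=18: ŷ = 7.5 + 0.5·18 = 16.5; e = 20.1 − 16.5 = 3.6
x=22: ŷ = 7.5 + 0.5·22 = 18.5; e = 18.5 − 18.5 = 0
x=24: ŷ = 7.5 + 0.5·24 = 19.5; e = 17.3 − 19.5 = -2.2
SSE = 0.16 + 16 + 4.84 + 12.96 + 0 + 4.84 = 38.8
s = √(38.8/4) = 3.11448
e/s = 2.2 / 3.11448 = 0.71

0.71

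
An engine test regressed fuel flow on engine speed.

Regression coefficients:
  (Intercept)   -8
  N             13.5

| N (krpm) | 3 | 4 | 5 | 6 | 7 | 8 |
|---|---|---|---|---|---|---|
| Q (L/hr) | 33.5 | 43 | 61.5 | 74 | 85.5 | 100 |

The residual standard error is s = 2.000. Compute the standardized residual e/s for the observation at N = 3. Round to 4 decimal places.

ŷ = -8 + 13.5·3 = 32.5
e = 33.5 − 32.5 = 1
e/s = 1 / 2.000 = 0.5000

0.5000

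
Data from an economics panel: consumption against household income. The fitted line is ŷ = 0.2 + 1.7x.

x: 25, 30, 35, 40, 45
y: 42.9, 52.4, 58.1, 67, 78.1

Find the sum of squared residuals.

x=25: ŷ = 0.2 + 1.7·25 = 42.7; e = 42.9 − 42.7 = 0.2
x=30: ŷ = 0.2 + 1.7·30 = 51.2; e = 52.4 − 51.2 = 1.2
x=35: ŷ = 0.2 + 1.7·35 = 59.7; e = 58.1 − 59.7 = -1.6
x=40: ŷ = 0.2 + 1.7·40 = 68.2; e = 67 − 68.2 = -1.2
x=45: ŷ = 0.2 + 1.7·45 = 76.7; e = 78.1 − 76.7 = 1.4
SSE = 0.04 + 1.44 + 2.56 + 1.44 + 1.96 = 7.44

SSE = 7.44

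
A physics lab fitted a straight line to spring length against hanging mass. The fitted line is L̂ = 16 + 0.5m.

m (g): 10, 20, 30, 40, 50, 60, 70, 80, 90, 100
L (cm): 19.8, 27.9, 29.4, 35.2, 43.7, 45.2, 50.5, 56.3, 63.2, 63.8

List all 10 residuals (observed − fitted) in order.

m=10: L̂ = 16 + 0.5·10 = 21; r = 19.8 − 21 = -1.2
m=20: L̂ = 16 + 0.5·20 = 26; r = 27.9 − 26 = 1.9
m=30: L̂ = 16 + 0.5·30 = 31; r = 29.4 − 31 = -1.6
m=40: L̂ = 16 + 0.5·40 = 36; r = 35.2 − 36 = -0.8
m=50: L̂ = 16 + 0.5·50 = 41; r = 43.7 − 41 = 2.7
m=60: L̂ = 16 + 0.5·60 = 46; r = 45.2 − 46 = -0.8
m=70: L̂ = 16 + 0.5·70 = 51; r = 50.5 − 51 = -0.5
m=80: L̂ = 16 + 0.5·80 = 56; r = 56.3 − 56 = 0.3
m=90: L̂ = 16 + 0.5·90 = 61; r = 63.2 − 61 = 2.2
m=100: L̂ = 16 + 0.5·100 = 66; r = 63.8 − 66 = -2.2

-1.2, 1.9, -1.6, -0.8, 2.7, -0.8, -0.5, 0.3, 2.2, -2.2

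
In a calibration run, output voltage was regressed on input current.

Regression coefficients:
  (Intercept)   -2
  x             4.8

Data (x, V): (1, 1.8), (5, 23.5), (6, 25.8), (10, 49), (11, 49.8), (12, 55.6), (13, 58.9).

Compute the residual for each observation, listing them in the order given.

x=1: ŷ = -2 + 4.8·1 = 2.8; r = 1.8 − 2.8 = -1
x=5: ŷ = -2 + 4.8·5 = 22; r = 23.5 − 22 = 1.5
x=6: ŷ = -2 + 4.8·6 = 26.8; r = 25.8 − 26.8 = -1
x=10: ŷ = -2 + 4.8·10 = 46; r = 49 − 46 = 3
x=11: ŷ = -2 + 4.8·11 = 50.8; r = 49.8 − 50.8 = -1
x=12: ŷ = -2 + 4.8·12 = 55.6; r = 55.6 − 55.6 = 0
x=13: ŷ = -2 + 4.8·13 = 60.4; r = 58.9 − 60.4 = -1.5

-1, 1.5, -1, 3, -1, 0, -1.5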